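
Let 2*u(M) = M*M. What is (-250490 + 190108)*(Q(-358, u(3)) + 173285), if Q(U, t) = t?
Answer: -10463566589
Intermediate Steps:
u(M) = M**2/2 (u(M) = (M*M)/2 = M**2/2)
(-250490 + 190108)*(Q(-358, u(3)) + 173285) = (-250490 + 190108)*((1/2)*3**2 + 173285) = -60382*((1/2)*9 + 173285) = -60382*(9/2 + 173285) = -60382*346579/2 = -10463566589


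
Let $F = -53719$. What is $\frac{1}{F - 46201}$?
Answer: $- \frac{1}{99920} \approx -1.0008 \cdot 10^{-5}$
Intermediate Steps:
$\frac{1}{F - 46201} = \frac{1}{-53719 - 46201} = \frac{1}{-99920} = - \frac{1}{99920}$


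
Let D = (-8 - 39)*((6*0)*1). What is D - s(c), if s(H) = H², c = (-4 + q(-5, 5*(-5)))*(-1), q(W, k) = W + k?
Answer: -1156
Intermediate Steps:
c = 34 (c = (-4 + (-5 + 5*(-5)))*(-1) = (-4 + (-5 - 25))*(-1) = (-4 - 30)*(-1) = -34*(-1) = 34)
D = 0 (D = -0 = -47*0 = 0)
D - s(c) = 0 - 1*34² = 0 - 1*1156 = 0 - 1156 = -1156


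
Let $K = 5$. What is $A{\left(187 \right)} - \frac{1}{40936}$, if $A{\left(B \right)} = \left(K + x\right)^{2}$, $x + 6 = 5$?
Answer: $\frac{654975}{40936} \approx 16.0$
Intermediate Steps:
$x = -1$ ($x = -6 + 5 = -1$)
$A{\left(B \right)} = 16$ ($A{\left(B \right)} = \left(5 - 1\right)^{2} = 4^{2} = 16$)
$A{\left(187 \right)} - \frac{1}{40936} = 16 - \frac{1}{40936} = \frac{654975}{40936}$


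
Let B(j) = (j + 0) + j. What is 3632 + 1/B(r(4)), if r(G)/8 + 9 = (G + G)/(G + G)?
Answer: 464895/128 ≈ 3632.0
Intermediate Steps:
r(G) = -64 (r(G) = -72 + 8*((G + G)/(G + G)) = -72 + 8*((2*G)/((2*G))) = -72 + 8*((2*G)*(1/(2*G))) = -72 + 8*1 = -72 + 8 = -64)
B(j) = 2*j (B(j) = j + j = 2*j)
3632 + 1/B(r(4)) = 3632 + 1/(2*(-64)) = 3632 + 1/(-128) = 3632 - 1/128 = 464895/128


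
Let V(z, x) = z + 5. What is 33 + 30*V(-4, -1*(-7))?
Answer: 63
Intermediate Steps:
V(z, x) = 5 + z
33 + 30*V(-4, -1*(-7)) = 33 + 30*(5 - 4) = 33 + 30*1 = 33 + 30 = 63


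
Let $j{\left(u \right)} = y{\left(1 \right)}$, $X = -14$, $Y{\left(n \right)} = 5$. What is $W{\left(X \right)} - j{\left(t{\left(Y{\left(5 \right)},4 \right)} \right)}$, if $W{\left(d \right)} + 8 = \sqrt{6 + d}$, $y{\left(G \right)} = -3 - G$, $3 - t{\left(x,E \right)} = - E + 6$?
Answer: $-4 + 2 i \sqrt{2} \approx -4.0 + 2.8284 i$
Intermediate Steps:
$t{\left(x,E \right)} = -3 + E$ ($t{\left(x,E \right)} = 3 - \left(- E + 6\right) = 3 - \left(6 - E\right) = 3 + \left(-6 + E\right) = -3 + E$)
$j{\left(u \right)} = -4$ ($j{\left(u \right)} = -3 - 1 = -4$)
$W{\left(d \right)} = -8 + \sqrt{6 + d}$
$W{\left(X \right)} - j{\left(t{\left(Y{\left(5 \right)},4 \right)} \right)} = \left(-8 + \sqrt{6 - 14}\right) - -4 = \left(-8 + \sqrt{-8}\right) + 4 = \left(-8 + 2 i \sqrt{2}\right) + 4 = -4 + 2 i \sqrt{2}$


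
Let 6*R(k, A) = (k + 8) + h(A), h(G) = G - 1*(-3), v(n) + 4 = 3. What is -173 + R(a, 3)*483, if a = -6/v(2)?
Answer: 1437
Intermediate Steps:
v(n) = -1 (v(n) = -4 + 3 = -1)
a = 6 (a = -6/(-1) = -6*(-1) = 6)
h(G) = 3 + G (h(G) = G + 3 = 3 + G)
R(k, A) = 11/6 + A/6 + k/6 (R(k, A) = ((k + 8) + (3 + A))/6 = ((8 + k) + (3 + A))/6 = (11 + A + k)/6 = 11/6 + A/6 + k/6)
-173 + R(a, 3)*483 = -173 + (11/6 + (1/6)*3 + (1/6)*6)*483 = -173 + (11/6 + 1/2 + 1)*483 = -173 + (10/3)*483 = -173 + 1610 = 1437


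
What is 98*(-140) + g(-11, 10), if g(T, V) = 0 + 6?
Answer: -13714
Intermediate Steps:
g(T, V) = 6
98*(-140) + g(-11, 10) = 98*(-140) + 6 = -13720 + 6 = -13714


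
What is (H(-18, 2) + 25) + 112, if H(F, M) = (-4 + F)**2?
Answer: 621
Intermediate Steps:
(H(-18, 2) + 25) + 112 = ((-4 - 18)**2 + 25) + 112 = ((-22)**2 + 25) + 112 = (484 + 25) + 112 = 509 + 112 = 621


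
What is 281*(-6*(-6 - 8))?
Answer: 23604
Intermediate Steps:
281*(-6*(-6 - 8)) = 281*(-6*(-14)) = 281*84 = 23604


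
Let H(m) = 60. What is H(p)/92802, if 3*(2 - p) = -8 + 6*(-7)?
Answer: 10/15467 ≈ 0.00064654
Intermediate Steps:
p = 56/3 (p = 2 - (-8 + 6*(-7))/3 = 2 - (-8 - 42)/3 = 2 - ⅓*(-50) = 2 + 50/3 = 56/3 ≈ 18.667)
H(p)/92802 = 60/92802 = 60*(1/92802) = 10/15467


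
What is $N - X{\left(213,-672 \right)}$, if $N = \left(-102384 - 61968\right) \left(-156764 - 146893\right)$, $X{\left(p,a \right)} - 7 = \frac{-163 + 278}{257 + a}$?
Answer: $\frac{4142250726354}{83} \approx 4.9907 \cdot 10^{10}$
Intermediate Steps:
$X{\left(p,a \right)} = 7 + \frac{115}{257 + a}$ ($X{\left(p,a \right)} = 7 + \frac{-163 + 278}{257 + a} = 7 + \frac{115}{257 + a}$)
$N = 49906635264$ ($N = \left(-164352\right) \left(-303657\right) = 49906635264$)
$N - X{\left(213,-672 \right)} = 49906635264 - \frac{1914 + 7 \left(-672\right)}{257 - 672} = 49906635264 - \frac{1914 - 4704}{-415} = 49906635264 - \left(- \frac{1}{415}\right) \left(-2790\right) = 49906635264 - \frac{558}{83} = \frac{4142250726354}{83}$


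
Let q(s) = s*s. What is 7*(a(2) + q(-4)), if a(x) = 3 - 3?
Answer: 112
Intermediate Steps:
a(x) = 0
q(s) = s²
7*(a(2) + q(-4)) = 7*(0 + (-4)²) = 7*(0 + 16) = 7*16 = 112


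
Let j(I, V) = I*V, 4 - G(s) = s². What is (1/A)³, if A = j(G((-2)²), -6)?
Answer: 1/373248 ≈ 2.6792e-6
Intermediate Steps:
G(s) = 4 - s²
A = 72 (A = (4 - ((-2)²)²)*(-6) = (4 - 1*4²)*(-6) = (4 - 1*16)*(-6) = (4 - 16)*(-6) = -12*(-6) = 72)
(1/A)³ = (1/72)³ = 1/373248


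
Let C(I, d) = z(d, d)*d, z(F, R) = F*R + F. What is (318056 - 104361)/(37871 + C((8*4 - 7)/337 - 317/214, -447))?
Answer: -213695/89076943 ≈ -0.0023990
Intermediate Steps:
z(F, R) = F + F*R
C(I, d) = d²*(1 + d) (C(I, d) = (d*(1 + d))*d = d²*(1 + d))
(318056 - 104361)/(37871 + C((8*4 - 7)/337 - 317/214, -447)) = (318056 - 104361)/(37871 + (-447)²*(1 - 447)) = 213695/(37871 + 199809*(-446)) = 213695/(37871 - 89114814) = 213695/(-89076943) = 213695*(-1/89076943) = -213695/89076943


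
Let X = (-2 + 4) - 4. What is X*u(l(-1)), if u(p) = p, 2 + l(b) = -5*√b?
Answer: 4 + 10*I ≈ 4.0 + 10.0*I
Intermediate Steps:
l(b) = -2 - 5*√b
X = -2 (X = 2 - 4 = -2)
X*u(l(-1)) = -2*(-2 - 5*I) = 4 + 10*I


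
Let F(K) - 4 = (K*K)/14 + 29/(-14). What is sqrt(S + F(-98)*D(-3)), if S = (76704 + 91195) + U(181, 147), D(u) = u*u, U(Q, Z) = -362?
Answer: sqrt(34050758)/14 ≈ 416.81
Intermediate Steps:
F(K) = 27/14 + K**2/14 (F(K) = 4 + ((K*K)/14 + 29/(-14)) = 4 + (K**2*(1/14) + 29*(-1/14)) = 4 + (K**2/14 - 29/14) = 4 + (-29/14 + K**2/14) = 27/14 + K**2/14)
D(u) = u**2
S = 167537 (S = (76704 + 91195) - 362 = 167899 - 362 = 167537)
sqrt(S + F(-98)*D(-3)) = sqrt(167537 + (27/14 + (1/14)*(-98)**2)*(-3)**2) = sqrt(167537 + (27/14 + (1/14)*9604)*9) = sqrt(167537 + (27/14 + 686)*9) = sqrt(167537 + (9631/14)*9) = sqrt(167537 + 86679/14) = sqrt(2432197/14) = sqrt(34050758)/14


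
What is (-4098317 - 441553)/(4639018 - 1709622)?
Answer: -2269935/1464698 ≈ -1.5498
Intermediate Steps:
(-4098317 - 441553)/(4639018 - 1709622) = -4539870/2929396 = -4539870*1/2929396 = -2269935/1464698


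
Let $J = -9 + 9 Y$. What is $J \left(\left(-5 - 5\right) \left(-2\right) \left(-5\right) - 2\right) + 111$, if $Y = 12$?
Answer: $-9987$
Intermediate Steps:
$J = 99$ ($J = -9 + 9 \cdot 12 = -9 + 108 = 99$)
$J \left(\left(-5 - 5\right) \left(-2\right) \left(-5\right) - 2\right) + 111 = 99 \left(\left(-5 - 5\right) \left(-2\right) \left(-5\right) - 2\right) + 111 = 99 \left(\left(-10\right) \left(-2\right) \left(-5\right) - 2\right) + 111 = 99 \left(20 \left(-5\right) - 2\right) + 111 = 99 \left(-100 - 2\right) + 111 = 99 \left(-102\right) + 111 = -10098 + 111 = -9987$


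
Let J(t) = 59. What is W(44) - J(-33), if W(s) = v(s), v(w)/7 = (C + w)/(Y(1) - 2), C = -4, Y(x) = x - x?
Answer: -199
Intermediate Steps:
Y(x) = 0
v(w) = 14 - 7*w/2 (v(w) = 7*((-4 + w)/(0 - 2)) = 7*((-4 + w)/(-2)) = 7*((-4 + w)*(-½)) = 7*(2 - w/2) = 14 - 7*w/2)
W(s) = 14 - 7*s/2
W(44) - J(-33) = (14 - 7/2*44) - 1*59 = (14 - 154) - 59 = -140 - 59 = -199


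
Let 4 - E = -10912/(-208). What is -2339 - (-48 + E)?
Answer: -29153/13 ≈ -2242.5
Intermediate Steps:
E = -630/13 (E = 4 - (-62)*176/(-208) = 4 - (-62)*176*(-1/208) = 4 - (-62)*(-11)/13 = 4 - 1*682/13 = 4 - 682/13 = -630/13 ≈ -48.462)
-2339 - (-48 + E) = -2339 - (-48 - 630/13) = -2339 - 1*(-1254/13) = -2339 + 1254/13 = -29153/13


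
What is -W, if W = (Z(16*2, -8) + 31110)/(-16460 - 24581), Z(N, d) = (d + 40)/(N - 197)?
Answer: 125198/165165 ≈ 0.75802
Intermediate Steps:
Z(N, d) = (40 + d)/(-197 + N)
W = -125198/165165 (W = ((40 - 8)/(-197 + 16*2) + 31110)/(-16460 - 24581) = (32/(-197 + 32) + 31110)/(-41041) = (32/(-165) + 31110)*(-1/41041) = (-1/165*32 + 31110)*(-1/41041) = (-32/165 + 31110)*(-1/41041) = (5133118/165)*(-1/41041) = -125198/165165 ≈ -0.75802)
-W = -1*(-125198/165165) = 125198/165165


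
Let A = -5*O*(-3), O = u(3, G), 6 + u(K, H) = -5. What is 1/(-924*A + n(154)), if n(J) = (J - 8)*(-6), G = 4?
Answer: 1/151584 ≈ 6.5970e-6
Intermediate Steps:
u(K, H) = -11 (u(K, H) = -6 - 5 = -11)
n(J) = 48 - 6*J (n(J) = (-8 + J)*(-6) = 48 - 6*J)
O = -11
A = -165 (A = -5*(-11)*(-3) = 55*(-3) = -165)
1/(-924*A + n(154)) = 1/(-924*(-165) + (48 - 6*154)) = 1/(152460 + (48 - 924)) = 1/(152460 - 876) = 1/151584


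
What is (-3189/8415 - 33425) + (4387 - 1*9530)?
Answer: -108184303/2805 ≈ -38568.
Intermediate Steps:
(-3189/8415 - 33425) + (4387 - 1*9530) = (-3189*1/8415 - 33425) + (4387 - 9530) = (-1063/2805 - 33425) - 5143 = -93758188/2805 - 5143 = -108184303/2805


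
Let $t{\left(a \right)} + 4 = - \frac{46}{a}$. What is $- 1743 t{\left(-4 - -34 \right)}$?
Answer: $\frac{48223}{5} \approx 9644.6$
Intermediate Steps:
$t{\left(a \right)} = -4 - \frac{46}{a}$
$- 1743 t{\left(-4 - -34 \right)} = - 1743 \left(-4 - \frac{46}{-4 - -34}\right) = - 1743 \left(-4 - \frac{46}{-4 + 34}\right) = - 1743 \left(-4 - \frac{46}{30}\right) = - 1743 \left(-4 - \frac{23}{15}\right) = \left(-1743\right) \left(- \frac{83}{15}\right) = \frac{48223}{5}$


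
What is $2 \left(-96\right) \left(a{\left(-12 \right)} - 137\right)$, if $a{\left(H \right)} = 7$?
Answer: $24960$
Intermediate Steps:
$2 \left(-96\right) \left(a{\left(-12 \right)} - 137\right) = 2 \left(-96\right) \left(7 - 137\right) = \left(-192\right) \left(-130\right) = 24960$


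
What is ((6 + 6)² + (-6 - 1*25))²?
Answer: 12769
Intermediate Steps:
((6 + 6)² + (-6 - 1*25))² = (12² + (-6 - 25))² = (144 - 31)² = 113² = 12769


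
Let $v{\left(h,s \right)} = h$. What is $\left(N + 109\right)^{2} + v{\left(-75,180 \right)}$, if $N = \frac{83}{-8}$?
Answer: $\frac{617721}{64} \approx 9651.9$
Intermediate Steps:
$N = - \frac{83}{8}$ ($N = 83 \left(- \frac{1}{8}\right) = - \frac{83}{8} \approx -10.375$)
$\left(N + 109\right)^{2} + v{\left(-75,180 \right)} = \left(- \frac{83}{8} + 109\right)^{2} - 75 = \left(\frac{789}{8}\right)^{2} - 75 = \frac{622521}{64} - 75 = \frac{617721}{64}$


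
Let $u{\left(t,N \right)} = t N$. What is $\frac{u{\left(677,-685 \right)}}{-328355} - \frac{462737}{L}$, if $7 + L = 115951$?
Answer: $- \frac{19634711471}{7614158424} \approx -2.5787$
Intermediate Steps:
$L = 115944$ ($L = -7 + 115951 = 115944$)
$u{\left(t,N \right)} = N t$
$\frac{u{\left(677,-685 \right)}}{-328355} - \frac{462737}{L} = \frac{\left(-685\right) 677}{-328355} - \frac{462737}{115944} = \left(-463745\right) \left(- \frac{1}{328355}\right) - \frac{462737}{115944} = \frac{92749}{65671} - \frac{462737}{115944} = - \frac{19634711471}{7614158424}$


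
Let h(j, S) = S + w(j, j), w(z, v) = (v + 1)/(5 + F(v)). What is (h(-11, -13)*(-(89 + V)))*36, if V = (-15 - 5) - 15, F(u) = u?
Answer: 22032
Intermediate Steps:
V = -35 (V = -20 - 15 = -35)
w(z, v) = (1 + v)/(5 + v) (w(z, v) = (v + 1)/(5 + v) = (1 + v)/(5 + v))
h(j, S) = S + (1 + j)/(5 + j)
(h(-11, -13)*(-(89 + V)))*36 = (((1 - 11 - 13*(5 - 11))/(5 - 11))*(-(89 - 35)))*36 = (((1 - 11 - 13*(-6))/(-6))*(-1*54))*36 = (-(1 - 11 + 78)/6*(-54))*36 = (-1/6*68*(-54))*36 = -34/3*(-54)*36 = 612*36 = 22032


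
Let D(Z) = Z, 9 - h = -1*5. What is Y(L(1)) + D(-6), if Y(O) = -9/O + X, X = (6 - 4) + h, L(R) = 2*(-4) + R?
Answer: 79/7 ≈ 11.286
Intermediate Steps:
h = 14 (h = 9 - (-1)*5 = 9 - 1*(-5) = 9 + 5 = 14)
L(R) = -8 + R
X = 16 (X = (6 - 4) + 14 = 2 + 14 = 16)
Y(O) = 16 - 9/O (Y(O) = -9/O + 16 = 16 - 9/O)
Y(L(1)) + D(-6) = (16 - 9/(-8 + 1)) - 6 = (16 - 9/(-7)) - 6 = (16 - 9*(-1/7)) - 6 = (16 + 9/7) - 6 = 121/7 - 6 = 79/7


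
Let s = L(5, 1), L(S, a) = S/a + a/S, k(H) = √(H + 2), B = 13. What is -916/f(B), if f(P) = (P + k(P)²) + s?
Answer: -2290/83 ≈ -27.590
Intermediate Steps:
k(H) = √(2 + H)
s = 26/5 (s = 5/1 + 1/5 = 5*1 + 1*(⅕) = 5 + ⅕ = 26/5 ≈ 5.2000)
f(P) = 36/5 + 2*P (f(P) = (P + (√(2 + P))²) + 26/5 = (P + (2 + P)) + 26/5 = (2 + 2*P) + 26/5 = 36/5 + 2*P)
-916/f(B) = -916/(36/5 + 2*13) = -916/(36/5 + 26) = -916/166/5 = -916*5/166 = -2290/83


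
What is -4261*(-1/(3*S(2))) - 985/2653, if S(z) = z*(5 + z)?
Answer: 1609009/15918 ≈ 101.08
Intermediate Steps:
-4261*(-1/(3*S(2))) - 985/2653 = -4261*(-1/(6*(5 + 2))) - 985/2653 = -4261/((-6*7)) - 985*1/2653 = -4261/((-3*14)) - 985/2653 = -4261/(-42) - 985/2653 = -4261*(-1/42) - 985/2653 = 4261/42 - 985/2653 = 1609009/15918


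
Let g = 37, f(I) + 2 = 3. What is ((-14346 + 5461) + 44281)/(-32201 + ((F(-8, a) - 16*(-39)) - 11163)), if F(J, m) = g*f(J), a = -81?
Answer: -35396/42703 ≈ -0.82889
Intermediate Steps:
f(I) = 1 (f(I) = -2 + 3 = 1)
F(J, m) = 37 (F(J, m) = 37*1 = 37)
((-14346 + 5461) + 44281)/(-32201 + ((F(-8, a) - 16*(-39)) - 11163)) = ((-14346 + 5461) + 44281)/(-32201 + ((37 - 16*(-39)) - 11163)) = (-8885 + 44281)/(-32201 + ((37 + 624) - 11163)) = 35396/(-32201 + (661 - 11163)) = 35396/(-32201 - 10502) = 35396/(-42703) = 35396*(-1/42703) = -35396/42703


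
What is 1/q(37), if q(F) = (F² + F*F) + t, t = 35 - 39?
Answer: 1/2734 ≈ 0.00036576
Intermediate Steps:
t = -4
q(F) = -4 + 2*F² (q(F) = (F² + F*F) - 4 = (F² + F²) - 4 = 2*F² - 4 = -4 + 2*F²)
1/q(37) = 1/(-4 + 2*37²) = 1/(-4 + 2*1369) = 1/(-4 + 2738) = 1/2734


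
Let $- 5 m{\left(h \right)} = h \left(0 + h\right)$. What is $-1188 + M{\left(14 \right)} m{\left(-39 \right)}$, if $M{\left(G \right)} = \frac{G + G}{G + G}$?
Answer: $- \frac{7461}{5} \approx -1492.2$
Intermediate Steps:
$M{\left(G \right)} = 1$ ($M{\left(G \right)} = \frac{2 G}{2 G} = 2 G \frac{1}{2 G} = 1$)
$m{\left(h \right)} = - \frac{h^{2}}{5}$ ($m{\left(h \right)} = - \frac{h \left(0 + h\right)}{5} = - \frac{h h}{5} = - \frac{h^{2}}{5}$)
$-1188 + M{\left(14 \right)} m{\left(-39 \right)} = -1188 + 1 \left(- \frac{\left(-39\right)^{2}}{5}\right) = -1188 + 1 \left(\left(- \frac{1}{5}\right) 1521\right) = -1188 + 1 \left(- \frac{1521}{5}\right) = -1188 - \frac{1521}{5} = - \frac{7461}{5}$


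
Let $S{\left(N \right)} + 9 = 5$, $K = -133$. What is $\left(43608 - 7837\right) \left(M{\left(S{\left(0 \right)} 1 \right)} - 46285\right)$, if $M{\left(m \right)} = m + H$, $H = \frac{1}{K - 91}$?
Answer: $- \frac{370900091227}{224} \approx -1.6558 \cdot 10^{9}$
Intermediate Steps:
$S{\left(N \right)} = -4$ ($S{\left(N \right)} = -9 + 5 = -4$)
$H = - \frac{1}{224}$ ($H = \frac{1}{-133 - 91} = \frac{1}{-224} = - \frac{1}{224} \approx -0.0044643$)
$M{\left(m \right)} = - \frac{1}{224} + m$ ($M{\left(m \right)} = m - \frac{1}{224} = - \frac{1}{224} + m$)
$\left(43608 - 7837\right) \left(M{\left(S{\left(0 \right)} 1 \right)} - 46285\right) = \left(43608 - 7837\right) \left(\left(- \frac{1}{224} - 4\right) - 46285\right) = 35771 \left(\left(- \frac{1}{224} - 4\right) - 46285\right) = 35771 \left(- \frac{897}{224} - 46285\right) = 35771 \left(- \frac{10368737}{224}\right) = - \frac{370900091227}{224}$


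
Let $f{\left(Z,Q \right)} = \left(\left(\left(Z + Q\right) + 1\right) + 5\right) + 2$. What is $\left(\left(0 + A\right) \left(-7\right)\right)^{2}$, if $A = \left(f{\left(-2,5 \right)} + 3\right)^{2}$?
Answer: $1882384$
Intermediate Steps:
$f{\left(Z,Q \right)} = 8 + Q + Z$ ($f{\left(Z,Q \right)} = \left(\left(\left(Q + Z\right) + 1\right) + 5\right) + 2 = \left(\left(1 + Q + Z\right) + 5\right) + 2 = \left(6 + Q + Z\right) + 2 = 8 + Q + Z$)
$A = 196$ ($A = \left(\left(8 + 5 - 2\right) + 3\right)^{2} = \left(11 + 3\right)^{2} = 14^{2} = 196$)
$\left(\left(0 + A\right) \left(-7\right)\right)^{2} = \left(\left(0 + 196\right) \left(-7\right)\right)^{2} = \left(196 \left(-7\right)\right)^{2} = \left(-1372\right)^{2} = 1882384$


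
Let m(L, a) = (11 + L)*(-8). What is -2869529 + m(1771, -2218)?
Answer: -2883785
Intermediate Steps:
m(L, a) = -88 - 8*L
-2869529 + m(1771, -2218) = -2869529 + (-88 - 8*1771) = -2869529 + (-88 - 14168) = -2869529 - 14256 = -2883785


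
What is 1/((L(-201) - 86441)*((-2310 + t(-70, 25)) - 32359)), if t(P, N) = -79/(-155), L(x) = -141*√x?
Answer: 13398355/40173381927844192 - 21855*I*√201/40173381927844192 ≈ 3.3351e-10 - 7.7128e-12*I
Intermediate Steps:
t(P, N) = 79/155 (t(P, N) = -79*(-1/155) = 79/155)
1/((L(-201) - 86441)*((-2310 + t(-70, 25)) - 32359)) = 1/((-141*I*√201 - 86441)*((-2310 + 79/155) - 32359)) = 1/((-141*I*√201 - 86441)*(-357971/155 - 32359)) = 1/((-141*I*√201 - 86441)*(-5373616/155)) = -155/5373616/(-86441 - 141*I*√201) = -155/(5373616*(-86441 - 141*I*√201))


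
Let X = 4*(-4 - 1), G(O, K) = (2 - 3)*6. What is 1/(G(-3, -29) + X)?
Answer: -1/26 ≈ -0.038462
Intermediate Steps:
G(O, K) = -6 (G(O, K) = -1*6 = -6)
X = -20 (X = 4*(-5) = -20)
1/(G(-3, -29) + X) = 1/(-6 - 20) = 1/(-26) = -1/26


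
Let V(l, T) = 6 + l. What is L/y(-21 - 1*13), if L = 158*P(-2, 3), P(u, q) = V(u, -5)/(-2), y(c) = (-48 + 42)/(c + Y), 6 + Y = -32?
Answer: -3792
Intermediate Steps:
Y = -38 (Y = -6 - 32 = -38)
y(c) = -6/(-38 + c) (y(c) = (-48 + 42)/(c - 38) = -6/(-38 + c))
P(u, q) = -3 - u/2 (P(u, q) = (6 + u)/(-2) = (6 + u)*(-½) = -3 - u/2)
L = -316 (L = 158*(-3 - ½*(-2)) = 158*(-3 + 1) = 158*(-2) = -316)
L/y(-21 - 1*13) = -316/((-6/(-38 + (-21 - 1*13)))) = -316/((-6/(-38 + (-21 - 13)))) = -316/((-6/(-38 - 34))) = -316/((-6/(-72))) = -316/((-6*(-1/72))) = -316/1/12 = -316*12 = -3792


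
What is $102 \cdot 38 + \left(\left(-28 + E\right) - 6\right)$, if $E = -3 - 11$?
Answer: $3828$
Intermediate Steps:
$E = -14$
$102 \cdot 38 + \left(\left(-28 + E\right) - 6\right) = 102 \cdot 38 - 48 = 3876 - 48 = 3828$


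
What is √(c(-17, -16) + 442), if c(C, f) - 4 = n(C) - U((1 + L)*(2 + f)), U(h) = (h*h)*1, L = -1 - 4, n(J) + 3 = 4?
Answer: I*√2689 ≈ 51.856*I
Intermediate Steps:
n(J) = 1 (n(J) = -3 + 4 = 1)
L = -5
U(h) = h² (U(h) = h²*1 = h²)
c(C, f) = 5 - (-8 - 4*f)² (c(C, f) = 4 + (1 - ((1 - 5)*(2 + f))²) = 4 + (1 - (-4*(2 + f))²) = 4 + (1 - (-8 - 4*f)²) = 5 - (-8 - 4*f)²)
√(c(-17, -16) + 442) = √((5 - 16*(2 - 16)²) + 442) = √((5 - 16*(-14)²) + 442) = √((5 - 16*196) + 442) = √((5 - 3136) + 442) = √(-3131 + 442) = √(-2689) = I*√2689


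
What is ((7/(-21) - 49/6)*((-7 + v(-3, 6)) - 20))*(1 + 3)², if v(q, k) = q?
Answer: 4080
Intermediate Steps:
((7/(-21) - 49/6)*((-7 + v(-3, 6)) - 20))*(1 + 3)² = ((7/(-21) - 49/6)*((-7 - 3) - 20))*(1 + 3)² = ((7*(-1/21) - 49*⅙)*(-10 - 20))*4² = ((-⅓ - 49/6)*(-30))*16 = -17/2*(-30)*16 = 255*16 = 4080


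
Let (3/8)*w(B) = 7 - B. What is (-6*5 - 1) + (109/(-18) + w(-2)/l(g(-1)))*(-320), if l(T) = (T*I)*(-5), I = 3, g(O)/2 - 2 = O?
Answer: 19465/9 ≈ 2162.8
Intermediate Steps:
g(O) = 4 + 2*O
w(B) = 56/3 - 8*B/3 (w(B) = 8*(7 - B)/3 = 56/3 - 8*B/3)
l(T) = -15*T (l(T) = (T*3)*(-5) = (3*T)*(-5) = -15*T)
(-6*5 - 1) + (109/(-18) + w(-2)/l(g(-1)))*(-320) = (-6*5 - 1) + (109/(-18) + (56/3 - 8/3*(-2))/((-15*(4 + 2*(-1)))))*(-320) = (-30 - 1) + (109*(-1/18) + (56/3 + 16/3)/((-15*(4 - 2))))*(-320) = -31 + (-109/18 + 24/((-15*2)))*(-320) = -31 + (-109/18 + 24/(-30))*(-320) = -31 + (-109/18 + 24*(-1/30))*(-320) = -31 + (-109/18 - ⅘)*(-320) = -31 - 617/90*(-320) = -31 + 19744/9 = 19465/9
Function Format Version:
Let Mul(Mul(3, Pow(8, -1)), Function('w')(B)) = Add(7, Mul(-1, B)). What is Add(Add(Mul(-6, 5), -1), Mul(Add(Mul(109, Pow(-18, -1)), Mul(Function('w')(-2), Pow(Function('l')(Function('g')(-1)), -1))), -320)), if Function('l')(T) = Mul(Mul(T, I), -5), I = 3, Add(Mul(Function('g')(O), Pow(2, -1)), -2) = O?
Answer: Rational(19465, 9) ≈ 2162.8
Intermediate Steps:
Function('g')(O) = Add(4, Mul(2, O))
Function('w')(B) = Add(Rational(56, 3), Mul(Rational(-8, 3), B)) (Function('w')(B) = Mul(Rational(8, 3), Add(7, Mul(-1, B))) = Add(Rational(56, 3), Mul(Rational(-8, 3), B)))
Function('l')(T) = Mul(-15, T) (Function('l')(T) = Mul(Mul(T, 3), -5) = Mul(Mul(3, T), -5) = Mul(-15, T))
Add(Add(Mul(-6, 5), -1), Mul(Add(Mul(109, Pow(-18, -1)), Mul(Function('w')(-2), Pow(Function('l')(Function('g')(-1)), -1))), -320)) = Add(Add(Mul(-6, 5), -1), Mul(Add(Mul(109, Pow(-18, -1)), Mul(Add(Rational(56, 3), Mul(Rational(-8, 3), -2)), Pow(Mul(-15, Add(4, Mul(2, -1))), -1))), -320)) = Add(Add(-30, -1), Mul(Add(Mul(109, Rational(-1, 18)), Mul(Add(Rational(56, 3), Rational(16, 3)), Pow(Mul(-15, Add(4, -2)), -1))), -320)) = Add(-31, Mul(Add(Rational(-109, 18), Mul(24, Pow(Mul(-15, 2), -1))), -320)) = Add(-31, Mul(Add(Rational(-109, 18), Mul(24, Pow(-30, -1))), -320)) = Add(-31, Mul(Add(Rational(-109, 18), Mul(24, Rational(-1, 30))), -320)) = Add(-31, Mul(Add(Rational(-109, 18), Rational(-4, 5)), -320)) = Add(-31, Mul(Rational(-617, 90), -320)) = Add(-31, Rational(19744, 9)) = Rational(19465, 9)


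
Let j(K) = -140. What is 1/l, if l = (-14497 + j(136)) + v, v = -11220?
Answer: -1/25857 ≈ -3.8674e-5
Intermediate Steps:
l = -25857 (l = (-14497 - 140) - 11220 = -14637 - 11220 = -25857)
1/l = 1/(-25857) = -1/25857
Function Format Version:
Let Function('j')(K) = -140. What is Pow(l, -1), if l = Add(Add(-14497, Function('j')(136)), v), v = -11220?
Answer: Rational(-1, 25857) ≈ -3.8674e-5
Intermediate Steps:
l = -25857 (l = Add(Add(-14497, -140), -11220) = Add(-14637, -11220) = -25857)
Pow(l, -1) = Pow(-25857, -1) = Rational(-1, 25857)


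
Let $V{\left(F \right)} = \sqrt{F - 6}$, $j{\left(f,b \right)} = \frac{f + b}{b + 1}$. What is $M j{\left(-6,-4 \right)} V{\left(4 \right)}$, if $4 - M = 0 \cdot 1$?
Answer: $\frac{40 i \sqrt{2}}{3} \approx 18.856 i$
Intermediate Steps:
$j{\left(f,b \right)} = \frac{b + f}{1 + b}$
$V{\left(F \right)} = \sqrt{-6 + F}$
$M = 4$ ($M = 4 - 0 \cdot 1 = 4 - 0 = 4 + 0 = 4$)
$M j{\left(-6,-4 \right)} V{\left(4 \right)} = 4 \frac{-4 - 6}{1 - 4} \sqrt{-6 + 4} = 4 \frac{1}{-3} \left(-10\right) \sqrt{-2} = 4 \left(\left(- \frac{1}{3}\right) \left(-10\right)\right) i \sqrt{2} = 4 \cdot \frac{10}{3} i \sqrt{2} = \frac{40 i \sqrt{2}}{3}$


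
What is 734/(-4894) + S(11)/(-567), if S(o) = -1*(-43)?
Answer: -313310/1387449 ≈ -0.22582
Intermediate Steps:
S(o) = 43
734/(-4894) + S(11)/(-567) = 734/(-4894) + 43/(-567) = 734*(-1/4894) + 43*(-1/567) = -367/2447 - 43/567 = -313310/1387449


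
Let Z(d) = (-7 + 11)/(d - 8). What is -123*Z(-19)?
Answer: 164/9 ≈ 18.222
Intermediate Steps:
Z(d) = 4/(-8 + d)
-123*Z(-19) = -492/(-8 - 19) = -492/(-27) = -492*(-1)/27 = -123*(-4/27) = 164/9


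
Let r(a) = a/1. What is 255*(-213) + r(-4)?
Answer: -54319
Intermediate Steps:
r(a) = a (r(a) = a*1 = a)
255*(-213) + r(-4) = 255*(-213) - 4 = -54315 - 4 = -54319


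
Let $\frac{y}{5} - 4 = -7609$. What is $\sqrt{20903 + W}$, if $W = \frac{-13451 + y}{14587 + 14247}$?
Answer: $\frac{\sqrt{4344315165021}}{14417} \approx 144.57$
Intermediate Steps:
$y = -38025$ ($y = 20 + 5 \left(-7609\right) = 20 - 38045 = -38025$)
$W = - \frac{25738}{14417}$ ($W = \frac{-13451 - 38025}{14587 + 14247} = - \frac{51476}{28834} = \left(-51476\right) \frac{1}{28834} = - \frac{25738}{14417} \approx -1.7853$)
$\sqrt{20903 + W} = \sqrt{20903 - \frac{25738}{14417}} = \sqrt{\frac{301332813}{14417}} = \frac{\sqrt{4344315165021}}{14417}$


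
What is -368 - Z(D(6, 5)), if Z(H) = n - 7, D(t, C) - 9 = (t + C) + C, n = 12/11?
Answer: -3983/11 ≈ -362.09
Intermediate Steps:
n = 12/11 (n = 12*(1/11) = 12/11 ≈ 1.0909)
D(t, C) = 9 + t + 2*C (D(t, C) = 9 + ((t + C) + C) = 9 + ((C + t) + C) = 9 + (t + 2*C) = 9 + t + 2*C)
Z(H) = -65/11 (Z(H) = 12/11 - 7 = -65/11)
-368 - Z(D(6, 5)) = -368 - 1*(-65/11) = -368 + 65/11 = -3983/11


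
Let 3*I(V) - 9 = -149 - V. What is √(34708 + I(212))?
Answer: 2*√77829/3 ≈ 185.99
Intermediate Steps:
I(V) = -140/3 - V/3 (I(V) = 3 + (-149 - V)/3 = 3 + (-149/3 - V/3) = -140/3 - V/3)
√(34708 + I(212)) = √(34708 + (-140/3 - ⅓*212)) = √(34708 + (-140/3 - 212/3)) = √(34708 - 352/3) = √(103772/3) = 2*√77829/3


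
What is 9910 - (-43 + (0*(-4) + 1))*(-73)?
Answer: 6844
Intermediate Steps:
9910 - (-43 + (0*(-4) + 1))*(-73) = 9910 - (-43 + (0 + 1))*(-73) = 9910 - (-43 + 1)*(-73) = 9910 - (-42)*(-73) = 9910 - 1*3066 = 9910 - 3066 = 6844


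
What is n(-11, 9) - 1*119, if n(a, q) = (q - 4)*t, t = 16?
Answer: -39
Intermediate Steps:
n(a, q) = -64 + 16*q (n(a, q) = (q - 4)*16 = (-4 + q)*16 = -64 + 16*q)
n(-11, 9) - 1*119 = (-64 + 16*9) - 1*119 = (-64 + 144) - 119 = 80 - 119 = -39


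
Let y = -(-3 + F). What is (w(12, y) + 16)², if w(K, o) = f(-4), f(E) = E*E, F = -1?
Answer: 1024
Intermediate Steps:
y = 4 (y = -(-3 - 1) = -1*(-4) = 4)
f(E) = E²
w(K, o) = 16 (w(K, o) = (-4)² = 16)
(w(12, y) + 16)² = (16 + 16)² = 32² = 1024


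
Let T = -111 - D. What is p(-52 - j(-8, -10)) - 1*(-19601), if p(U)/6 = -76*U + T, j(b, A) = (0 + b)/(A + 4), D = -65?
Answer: 43645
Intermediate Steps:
j(b, A) = b/(4 + A)
T = -46 (T = -111 - 1*(-65) = -111 + 65 = -46)
p(U) = -276 - 456*U (p(U) = 6*(-76*U - 46) = 6*(-46 - 76*U) = -276 - 456*U)
p(-52 - j(-8, -10)) - 1*(-19601) = (-276 - 456*(-52 - (-8)/(4 - 10))) - 1*(-19601) = (-276 - 456*(-52 - (-8)/(-6))) + 19601 = (-276 - 456*(-52 - (-8)*(-1)/6)) + 19601 = (-276 - 456*(-52 - 1*4/3)) + 19601 = (-276 - 456*(-52 - 4/3)) + 19601 = (-276 - 456*(-160/3)) + 19601 = (-276 + 24320) + 19601 = 24044 + 19601 = 43645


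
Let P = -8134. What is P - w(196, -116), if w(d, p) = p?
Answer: -8018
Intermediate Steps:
P - w(196, -116) = -8134 - 1*(-116) = -8134 + 116 = -8018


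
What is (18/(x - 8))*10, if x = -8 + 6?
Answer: -18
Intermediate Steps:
x = -2
(18/(x - 8))*10 = (18/(-2 - 8))*10 = (18/(-10))*10 = (18*(-⅒))*10 = -9/5*10 = -18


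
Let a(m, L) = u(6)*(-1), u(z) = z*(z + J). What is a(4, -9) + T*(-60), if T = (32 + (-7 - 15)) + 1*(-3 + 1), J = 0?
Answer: -516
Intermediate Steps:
u(z) = z² (u(z) = z*(z + 0) = z*z = z²)
T = 8 (T = (32 - 22) + 1*(-2) = 10 - 2 = 8)
a(m, L) = -36 (a(m, L) = 6²*(-1) = 36*(-1) = -36)
a(4, -9) + T*(-60) = -36 + 8*(-60) = -36 - 480 = -516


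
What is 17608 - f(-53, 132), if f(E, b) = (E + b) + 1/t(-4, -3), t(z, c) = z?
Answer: 70117/4 ≈ 17529.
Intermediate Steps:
f(E, b) = -¼ + E + b (f(E, b) = (E + b) + 1/(-4) = (E + b) - ¼ = -¼ + E + b)
17608 - f(-53, 132) = 17608 - (-¼ - 53 + 132) = 17608 - 1*315/4 = 17608 - 315/4 = 70117/4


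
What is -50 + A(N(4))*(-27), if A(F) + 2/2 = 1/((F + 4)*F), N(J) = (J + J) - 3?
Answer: -118/5 ≈ -23.600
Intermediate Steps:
N(J) = -3 + 2*J (N(J) = 2*J - 3 = -3 + 2*J)
A(F) = -1 + 1/(F*(4 + F)) (A(F) = -1 + 1/((F + 4)*F) = -1 + 1/((4 + F)*F) = -1 + 1/(F*(4 + F)))
-50 + A(N(4))*(-27) = -50 + ((1 - (-3 + 2*4)² - 4*(-3 + 2*4))/((-3 + 2*4)*(4 + (-3 + 2*4))))*(-27) = -50 + ((1 - (-3 + 8)² - 4*(-3 + 8))/((-3 + 8)*(4 + (-3 + 8))))*(-27) = -50 + ((1 - 1*5² - 4*5)/(5*(4 + 5)))*(-27) = -50 + ((⅕)*(1 - 1*25 - 20)/9)*(-27) = -50 + ((⅕)*(⅑)*(1 - 25 - 20))*(-27) = -50 + ((⅕)*(⅑)*(-44))*(-27) = -50 - 44/45*(-27) = -50 + 132/5 = -118/5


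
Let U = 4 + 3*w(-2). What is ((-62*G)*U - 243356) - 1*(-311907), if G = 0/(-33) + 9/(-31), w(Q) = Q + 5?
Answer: 68785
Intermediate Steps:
w(Q) = 5 + Q
G = -9/31 (G = 0*(-1/33) + 9*(-1/31) = 0 - 9/31 = -9/31 ≈ -0.29032)
U = 13 (U = 4 + 3*(5 - 2) = 4 + 3*3 = 4 + 9 = 13)
((-62*G)*U - 243356) - 1*(-311907) = (-62*(-9/31)*13 - 243356) - 1*(-311907) = (18*13 - 243356) + 311907 = (234 - 243356) + 311907 = -243122 + 311907 = 68785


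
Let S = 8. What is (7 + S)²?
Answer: 225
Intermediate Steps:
(7 + S)² = (7 + 8)² = 15² = 225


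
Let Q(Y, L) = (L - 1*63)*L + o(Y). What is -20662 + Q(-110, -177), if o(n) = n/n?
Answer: 21819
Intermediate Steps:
o(n) = 1
Q(Y, L) = 1 + L*(-63 + L) (Q(Y, L) = (L - 1*63)*L + 1 = (L - 63)*L + 1 = (-63 + L)*L + 1 = L*(-63 + L) + 1 = 1 + L*(-63 + L))
-20662 + Q(-110, -177) = -20662 + (1 + (-177)² - 63*(-177)) = -20662 + (1 + 31329 + 11151) = -20662 + 42481 = 21819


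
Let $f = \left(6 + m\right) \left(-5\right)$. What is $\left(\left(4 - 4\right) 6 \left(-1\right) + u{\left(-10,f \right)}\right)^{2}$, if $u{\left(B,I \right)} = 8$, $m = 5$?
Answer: $64$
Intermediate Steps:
$f = -55$ ($f = \left(6 + 5\right) \left(-5\right) = 11 \left(-5\right) = -55$)
$\left(\left(4 - 4\right) 6 \left(-1\right) + u{\left(-10,f \right)}\right)^{2} = \left(\left(4 - 4\right) 6 \left(-1\right) + 8\right)^{2} = \left(0 \cdot 6 \left(-1\right) + 8\right)^{2} = \left(0 \left(-1\right) + 8\right)^{2} = \left(0 + 8\right)^{2} = 8^{2} = 64$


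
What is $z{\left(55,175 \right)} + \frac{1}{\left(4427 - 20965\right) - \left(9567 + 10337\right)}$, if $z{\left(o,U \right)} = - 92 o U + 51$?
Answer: $- \frac{32267532459}{36442} \approx -8.8545 \cdot 10^{5}$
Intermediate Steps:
$z{\left(o,U \right)} = 51 - 92 U o$ ($z{\left(o,U \right)} = - 92 U o + 51 = 51 - 92 U o$)
$z{\left(55,175 \right)} + \frac{1}{\left(4427 - 20965\right) - \left(9567 + 10337\right)} = \left(51 - 16100 \cdot 55\right) + \frac{1}{\left(4427 - 20965\right) - \left(9567 + 10337\right)} = \left(51 - 885500\right) + \frac{1}{\left(4427 - 20965\right) - 19904} = -885449 + \frac{1}{-16538 - 19904} = -885449 + \frac{1}{-36442} = -885449 - \frac{1}{36442} = - \frac{32267532459}{36442}$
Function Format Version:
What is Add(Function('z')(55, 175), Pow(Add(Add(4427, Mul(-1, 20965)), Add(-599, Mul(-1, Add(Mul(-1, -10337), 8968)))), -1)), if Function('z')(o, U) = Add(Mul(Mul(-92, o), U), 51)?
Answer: Rational(-32267532459, 36442) ≈ -8.8545e+5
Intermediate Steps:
Function('z')(o, U) = Add(51, Mul(-92, U, o)) (Function('z')(o, U) = Add(Mul(-92, U, o), 51) = Add(51, Mul(-92, U, o)))
Add(Function('z')(55, 175), Pow(Add(Add(4427, Mul(-1, 20965)), Add(-599, Mul(-1, Add(Mul(-1, -10337), 8968)))), -1)) = Add(Add(51, Mul(-92, 175, 55)), Pow(Add(Add(4427, Mul(-1, 20965)), Add(-599, Mul(-1, Add(Mul(-1, -10337), 8968)))), -1)) = Add(Add(51, -885500), Pow(Add(Add(4427, -20965), Add(-599, Mul(-1, Add(10337, 8968)))), -1)) = Add(-885449, Pow(Add(-16538, Add(-599, Mul(-1, 19305))), -1)) = Add(-885449, Pow(Add(-16538, Add(-599, -19305)), -1)) = Add(-885449, Pow(Add(-16538, -19904), -1)) = Add(-885449, Pow(-36442, -1)) = Add(-885449, Rational(-1, 36442)) = Rational(-32267532459, 36442)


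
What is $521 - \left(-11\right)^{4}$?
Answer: $-14120$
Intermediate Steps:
$521 - \left(-11\right)^{4} = 521 - 14641 = -14120$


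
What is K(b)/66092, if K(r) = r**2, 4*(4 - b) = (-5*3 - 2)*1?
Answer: 1089/1057472 ≈ 0.0010298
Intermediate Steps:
b = 33/4 (b = 4 - (-5*3 - 2)/4 = 4 - (-15 - 2)/4 = 4 - (-17)/4 = 4 - 1/4*(-17) = 4 + 17/4 = 33/4 ≈ 8.2500)
K(b)/66092 = (33/4)**2/66092 = (1089/16)*(1/66092) = 1089/1057472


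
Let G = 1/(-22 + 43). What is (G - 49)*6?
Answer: -2056/7 ≈ -293.71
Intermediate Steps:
G = 1/21 ≈ 0.047619
(G - 49)*6 = (1/21 - 49)*6 = -1028/21*6 = -2056/7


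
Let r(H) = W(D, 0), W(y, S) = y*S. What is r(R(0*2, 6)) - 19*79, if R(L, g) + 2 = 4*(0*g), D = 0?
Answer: -1501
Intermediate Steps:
W(y, S) = S*y
R(L, g) = -2 (R(L, g) = -2 + 4*(0*g) = -2 + 4*0 = -2 + 0 = -2)
r(H) = 0 (r(H) = 0*0 = 0)
r(R(0*2, 6)) - 19*79 = 0 - 19*79 = 0 - 1501 = -1501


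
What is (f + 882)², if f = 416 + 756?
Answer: 4218916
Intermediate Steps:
f = 1172
(f + 882)² = (1172 + 882)² = 2054² = 4218916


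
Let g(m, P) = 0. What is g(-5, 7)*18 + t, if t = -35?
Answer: -35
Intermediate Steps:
g(-5, 7)*18 + t = 0*18 - 35 = 0 - 35 = -35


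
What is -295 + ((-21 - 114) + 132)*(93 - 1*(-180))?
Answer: -1114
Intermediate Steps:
-295 + ((-21 - 114) + 132)*(93 - 1*(-180)) = -295 + (-135 + 132)*(93 + 180) = -295 - 3*273 = -295 - 819 = -1114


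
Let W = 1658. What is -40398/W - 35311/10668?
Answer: -244755751/8843772 ≈ -27.675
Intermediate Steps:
-40398/W - 35311/10668 = -40398/1658 - 35311/10668 = -40398*1/1658 - 35311*1/10668 = -20199/829 - 35311/10668 = -244755751/8843772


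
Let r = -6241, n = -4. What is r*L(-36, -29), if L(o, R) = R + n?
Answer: 205953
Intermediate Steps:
L(o, R) = -4 + R (L(o, R) = R - 4 = -4 + R)
r*L(-36, -29) = -6241*(-4 - 29) = -6241*(-33) = 205953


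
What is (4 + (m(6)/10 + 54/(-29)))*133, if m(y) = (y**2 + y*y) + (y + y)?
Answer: 203224/145 ≈ 1401.5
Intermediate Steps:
m(y) = 2*y + 2*y**2 (m(y) = (y**2 + y**2) + 2*y = 2*y**2 + 2*y = 2*y + 2*y**2)
(4 + (m(6)/10 + 54/(-29)))*133 = (4 + ((2*6*(1 + 6))/10 + 54/(-29)))*133 = (4 + ((2*6*7)*(1/10) + 54*(-1/29)))*133 = (4 + (84*(1/10) - 54/29))*133 = (4 + (42/5 - 54/29))*133 = (4 + 948/145)*133 = (1528/145)*133 = 203224/145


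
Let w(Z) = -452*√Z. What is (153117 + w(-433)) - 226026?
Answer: -72909 - 452*I*√433 ≈ -72909.0 - 9405.5*I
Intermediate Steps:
(153117 + w(-433)) - 226026 = (153117 - 452*I*√433) - 226026 = -72909 - 452*I*√433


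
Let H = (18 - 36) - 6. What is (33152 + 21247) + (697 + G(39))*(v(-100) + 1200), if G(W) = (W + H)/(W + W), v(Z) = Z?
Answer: 10677037/13 ≈ 8.2131e+5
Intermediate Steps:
H = -24 (H = -18 - 6 = -24)
G(W) = (-24 + W)/(2*W) (G(W) = (W - 24)/(W + W) = (-24 + W)/((2*W)) = (-24 + W)*(1/(2*W)) = (-24 + W)/(2*W))
(33152 + 21247) + (697 + G(39))*(v(-100) + 1200) = (33152 + 21247) + (697 + (½)*(-24 + 39)/39)*(-100 + 1200) = 54399 + (697 + (½)*(1/39)*15)*1100 = 54399 + (697 + 5/26)*1100 = 54399 + (18127/26)*1100 = 54399 + 9969850/13 = 10677037/13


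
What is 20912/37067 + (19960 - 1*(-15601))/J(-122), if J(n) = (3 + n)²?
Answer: 1614274419/524905787 ≈ 3.0754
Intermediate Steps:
20912/37067 + (19960 - 1*(-15601))/J(-122) = 20912/37067 + (19960 - 1*(-15601))/((3 - 122)²) = 20912*(1/37067) + (19960 + 15601)/((-119)²) = 20912/37067 + 35561/14161 = 1614274419/524905787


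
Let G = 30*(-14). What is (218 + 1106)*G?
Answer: -556080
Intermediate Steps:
G = -420
(218 + 1106)*G = (218 + 1106)*(-420) = 1324*(-420) = -556080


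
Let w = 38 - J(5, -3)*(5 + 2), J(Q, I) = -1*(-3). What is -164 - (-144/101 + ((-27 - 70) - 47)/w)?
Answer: -264596/1717 ≈ -154.10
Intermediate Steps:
J(Q, I) = 3
w = 17 (w = 38 - 3*(5 + 2) = 38 - 3*7 = 38 - 1*21 = 38 - 21 = 17)
-164 - (-144/101 + ((-27 - 70) - 47)/w) = -164 - (-144/101 + ((-27 - 70) - 47)/17) = -164 - (-144*1/101 + (-97 - 47)*(1/17)) = -164 - (-144/101 - 144*1/17) = -164 - (-144/101 - 144/17) = -164 - 1*(-16992/1717) = -164 + 16992/1717 = -264596/1717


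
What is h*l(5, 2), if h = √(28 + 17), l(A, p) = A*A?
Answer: 75*√5 ≈ 167.71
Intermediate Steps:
l(A, p) = A²
h = 3*√5 (h = √45 = 3*√5 ≈ 6.7082)
h*l(5, 2) = (3*√5)*5² = (3*√5)*25 = 75*√5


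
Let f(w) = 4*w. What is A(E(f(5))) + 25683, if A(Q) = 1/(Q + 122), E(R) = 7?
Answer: 3313108/129 ≈ 25683.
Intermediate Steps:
A(Q) = 1/(122 + Q)
A(E(f(5))) + 25683 = 1/(122 + 7) + 25683 = 1/129 + 25683 = 3313108/129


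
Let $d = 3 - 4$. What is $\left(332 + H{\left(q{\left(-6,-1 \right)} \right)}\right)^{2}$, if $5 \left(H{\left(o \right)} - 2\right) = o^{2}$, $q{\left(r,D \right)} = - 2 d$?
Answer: $\frac{2802276}{25} \approx 1.1209 \cdot 10^{5}$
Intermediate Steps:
$d = -1$ ($d = 3 - 4 = -1$)
$q{\left(r,D \right)} = 2$ ($q{\left(r,D \right)} = \left(-2\right) \left(-1\right) = 2$)
$H{\left(o \right)} = 2 + \frac{o^{2}}{5}$
$\left(332 + H{\left(q{\left(-6,-1 \right)} \right)}\right)^{2} = \left(332 + \left(2 + \frac{2^{2}}{5}\right)\right)^{2} = \left(332 + \left(2 + \frac{1}{5} \cdot 4\right)\right)^{2} = \left(332 + \left(2 + \frac{4}{5}\right)\right)^{2} = \left(332 + \frac{14}{5}\right)^{2} = \left(\frac{1674}{5}\right)^{2} = \frac{2802276}{25}$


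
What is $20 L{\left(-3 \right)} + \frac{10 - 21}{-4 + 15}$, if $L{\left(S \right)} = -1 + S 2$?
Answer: $-141$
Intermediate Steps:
$L{\left(S \right)} = -1 + 2 S$
$20 L{\left(-3 \right)} + \frac{10 - 21}{-4 + 15} = 20 \left(-1 + 2 \left(-3\right)\right) + \frac{10 - 21}{-4 + 15} = 20 \left(-1 - 6\right) - \frac{11}{11} = 20 \left(-7\right) - 1 = -140 - 1 = -141$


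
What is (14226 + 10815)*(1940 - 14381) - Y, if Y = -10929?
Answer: -311524152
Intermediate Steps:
(14226 + 10815)*(1940 - 14381) - Y = (14226 + 10815)*(1940 - 14381) - 1*(-10929) = 25041*(-12441) + 10929 = -311535081 + 10929 = -311524152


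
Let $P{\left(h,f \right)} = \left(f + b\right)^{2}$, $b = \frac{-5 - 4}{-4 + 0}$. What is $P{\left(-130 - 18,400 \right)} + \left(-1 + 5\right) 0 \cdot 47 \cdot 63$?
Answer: $\frac{2588881}{16} \approx 1.6181 \cdot 10^{5}$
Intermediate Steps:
$b = \frac{9}{4}$ ($b = - \frac{9}{-4} = \left(-9\right) \left(- \frac{1}{4}\right) = \frac{9}{4} \approx 2.25$)
$P{\left(h,f \right)} = \left(\frac{9}{4} + f\right)^{2}$ ($P{\left(h,f \right)} = \left(f + \frac{9}{4}\right)^{2} = \left(\frac{9}{4} + f\right)^{2}$)
$P{\left(-130 - 18,400 \right)} + \left(-1 + 5\right) 0 \cdot 47 \cdot 63 = \frac{\left(9 + 4 \cdot 400\right)^{2}}{16} + \left(-1 + 5\right) 0 \cdot 47 \cdot 63 = \frac{\left(9 + 1600\right)^{2}}{16} + 4 \cdot 0 \cdot 47 \cdot 63 = \frac{1609^{2}}{16} + 0 \cdot 47 \cdot 63 = \frac{1}{16} \cdot 2588881 + 0 \cdot 63 = \frac{2588881}{16} + 0 = \frac{2588881}{16}$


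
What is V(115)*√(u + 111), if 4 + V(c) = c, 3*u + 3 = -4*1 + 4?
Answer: 111*√110 ≈ 1164.2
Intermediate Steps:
u = -1 (u = -1 + (-4*1 + 4)/3 = -1 + (-4 + 4)/3 = -1 + (⅓)*0 = -1 + 0 = -1)
V(c) = -4 + c
V(115)*√(u + 111) = (-4 + 115)*√(-1 + 111) = 111*√110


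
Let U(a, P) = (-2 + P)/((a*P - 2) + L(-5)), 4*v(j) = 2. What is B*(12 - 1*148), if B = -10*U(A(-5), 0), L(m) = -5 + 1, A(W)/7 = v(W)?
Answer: 1360/3 ≈ 453.33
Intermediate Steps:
v(j) = 1/2 (v(j) = (1/4)*2 = 1/2)
A(W) = 7/2 (A(W) = 7*(1/2) = 7/2)
L(m) = -4
U(a, P) = (-2 + P)/(-6 + P*a) (U(a, P) = (-2 + P)/((a*P - 2) - 4) = (-2 + P)/((P*a - 2) - 4) = (-2 + P)/((-2 + P*a) - 4) = (-2 + P)/(-6 + P*a))
B = -10/3 (B = -10*(-2 + 0)/(-6 + 0*(7/2)) = -10*(-2)/(-6 + 0) = -10*(-2)/(-6) = -(-5)*(-2)/3 = -10*1/3 = -10/3 ≈ -3.3333)
B*(12 - 1*148) = -10*(12 - 1*148)/3 = -10*(12 - 148)/3 = -10/3*(-136) = 1360/3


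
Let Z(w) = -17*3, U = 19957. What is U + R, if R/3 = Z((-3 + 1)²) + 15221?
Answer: 65467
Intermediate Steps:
Z(w) = -51
R = 45510 (R = 3*(-51 + 15221) = 3*15170 = 45510)
U + R = 19957 + 45510 = 65467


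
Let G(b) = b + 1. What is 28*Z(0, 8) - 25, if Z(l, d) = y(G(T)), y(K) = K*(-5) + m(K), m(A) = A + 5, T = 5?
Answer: -557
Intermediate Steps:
m(A) = 5 + A
G(b) = 1 + b
y(K) = 5 - 4*K (y(K) = K*(-5) + (5 + K) = -5*K + (5 + K) = 5 - 4*K)
Z(l, d) = -19 (Z(l, d) = 5 - 4*(1 + 5) = 5 - 4*6 = 5 - 24 = -19)
28*Z(0, 8) - 25 = 28*(-19) - 25 = -532 - 25 = -557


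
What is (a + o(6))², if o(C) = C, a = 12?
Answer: 324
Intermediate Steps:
(a + o(6))² = (12 + 6)² = 18² = 324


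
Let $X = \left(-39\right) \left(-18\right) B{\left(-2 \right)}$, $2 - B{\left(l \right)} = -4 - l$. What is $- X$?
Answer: $-2808$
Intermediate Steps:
$B{\left(l \right)} = 6 + l$ ($B{\left(l \right)} = 2 - \left(-4 - l\right) = 2 + \left(4 + l\right) = 6 + l$)
$X = 2808$ ($X = \left(-39\right) \left(-18\right) \left(6 - 2\right) = 702 \cdot 4 = 2808$)
$- X = \left(-1\right) 2808 = -2808$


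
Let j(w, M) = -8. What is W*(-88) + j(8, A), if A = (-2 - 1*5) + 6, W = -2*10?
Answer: 1752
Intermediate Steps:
W = -20
A = -1 (A = (-2 - 5) + 6 = -7 + 6 = -1)
W*(-88) + j(8, A) = -20*(-88) - 8 = 1760 - 8 = 1752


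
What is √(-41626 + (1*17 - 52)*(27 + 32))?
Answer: I*√43691 ≈ 209.02*I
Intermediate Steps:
√(-41626 + (1*17 - 52)*(27 + 32)) = √(-41626 + (17 - 52)*59) = √(-41626 - 35*59) = √(-41626 - 2065) = √(-43691) = I*√43691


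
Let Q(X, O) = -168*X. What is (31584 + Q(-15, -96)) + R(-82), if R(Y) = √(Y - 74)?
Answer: 34104 + 2*I*√39 ≈ 34104.0 + 12.49*I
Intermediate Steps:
R(Y) = √(-74 + Y)
(31584 + Q(-15, -96)) + R(-82) = (31584 - 168*(-15)) + √(-74 - 82) = (31584 + 2520) + √(-156) = 34104 + 2*I*√39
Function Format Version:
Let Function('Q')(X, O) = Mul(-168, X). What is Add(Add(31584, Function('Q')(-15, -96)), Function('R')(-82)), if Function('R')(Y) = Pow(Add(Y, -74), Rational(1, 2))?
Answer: Add(34104, Mul(2, I, Pow(39, Rational(1, 2)))) ≈ Add(34104., Mul(12.490, I))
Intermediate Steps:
Function('R')(Y) = Pow(Add(-74, Y), Rational(1, 2))
Add(Add(31584, Function('Q')(-15, -96)), Function('R')(-82)) = Add(Add(31584, Mul(-168, -15)), Pow(Add(-74, -82), Rational(1, 2))) = Add(Add(31584, 2520), Pow(-156, Rational(1, 2))) = Add(34104, Mul(2, I, Pow(39, Rational(1, 2))))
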